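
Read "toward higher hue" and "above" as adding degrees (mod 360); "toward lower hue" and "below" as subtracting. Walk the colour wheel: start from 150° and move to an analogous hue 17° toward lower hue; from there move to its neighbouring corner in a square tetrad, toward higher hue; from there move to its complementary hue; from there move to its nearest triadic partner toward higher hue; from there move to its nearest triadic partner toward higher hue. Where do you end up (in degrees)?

283°

analog 17° ↓ −17°: 150 − 17 = 133°
square ↑ +90°: 133 + 90 = 223°
complement +180°: 223 + 180 = 403 → 403 − 360 = 43°
triadic ↑ +120°: 43 + 120 = 163°
triadic ↑ +120°: 163 + 120 = 283°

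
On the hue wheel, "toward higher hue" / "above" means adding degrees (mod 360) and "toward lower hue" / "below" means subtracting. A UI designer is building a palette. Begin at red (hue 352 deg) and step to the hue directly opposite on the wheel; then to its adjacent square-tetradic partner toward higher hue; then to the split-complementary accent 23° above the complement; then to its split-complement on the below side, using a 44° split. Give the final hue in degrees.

complement +180°: 352 + 180 = 532 → 532 − 360 = 172°
square ↑ +90°: 172 + 90 = 262°
split-comp 23° ↑ +203°: 262 + 203 = 465 → 465 − 360 = 105°
split-comp 44° ↓ +136°: 105 + 136 = 241°

241°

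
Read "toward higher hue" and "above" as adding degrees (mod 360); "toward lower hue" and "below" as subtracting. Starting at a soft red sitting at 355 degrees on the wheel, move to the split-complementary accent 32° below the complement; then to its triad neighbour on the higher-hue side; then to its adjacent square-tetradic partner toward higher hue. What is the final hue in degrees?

split-comp 32° ↓ +148°: 355 + 148 = 503 → 503 − 360 = 143°
triadic ↑ +120°: 143 + 120 = 263°
square ↑ +90°: 263 + 90 = 353°

353°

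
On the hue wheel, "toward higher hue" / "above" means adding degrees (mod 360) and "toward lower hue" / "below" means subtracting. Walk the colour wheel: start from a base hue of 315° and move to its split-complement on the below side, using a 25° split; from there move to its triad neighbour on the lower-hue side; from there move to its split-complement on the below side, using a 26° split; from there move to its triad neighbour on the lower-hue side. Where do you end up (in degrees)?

24°

+155° (split-comp 25° ↓): 315 + 155 = 470 → 470 − 360 = 110°
−120° (triadic ↓): 110 − 120 = -10 → -10 + 360 = 350°
+154° (split-comp 26° ↓): 350 + 154 = 504 → 504 − 360 = 144°
−120° (triadic ↓): 144 − 120 = 24°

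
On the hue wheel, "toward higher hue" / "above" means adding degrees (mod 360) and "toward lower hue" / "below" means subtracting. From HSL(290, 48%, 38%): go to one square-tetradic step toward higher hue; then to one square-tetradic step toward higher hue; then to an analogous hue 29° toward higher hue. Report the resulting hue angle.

+90° (square ↑): 290 + 90 = 380 → 380 − 360 = 20°
+90° (square ↑): 20 + 90 = 110°
+29° (analog 29° ↑): 110 + 29 = 139°

139°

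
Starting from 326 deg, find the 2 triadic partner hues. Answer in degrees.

86° and 206°

A triad places three hues 120° apart.
326 + 120 = 446 → 446 − 360 = 86°
326 + 240 = 566 → 566 − 360 = 206°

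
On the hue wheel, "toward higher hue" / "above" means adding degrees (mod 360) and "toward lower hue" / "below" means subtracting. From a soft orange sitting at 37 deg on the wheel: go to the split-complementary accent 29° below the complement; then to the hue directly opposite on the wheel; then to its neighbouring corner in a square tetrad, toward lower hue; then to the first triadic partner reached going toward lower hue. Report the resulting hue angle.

+151° (split-comp 29° ↓): 37 + 151 = 188°
+180° (complement): 188 + 180 = 368 → 368 − 360 = 8°
−90° (square ↓): 8 − 90 = -82 → -82 + 360 = 278°
−120° (triadic ↓): 278 − 120 = 158°

158°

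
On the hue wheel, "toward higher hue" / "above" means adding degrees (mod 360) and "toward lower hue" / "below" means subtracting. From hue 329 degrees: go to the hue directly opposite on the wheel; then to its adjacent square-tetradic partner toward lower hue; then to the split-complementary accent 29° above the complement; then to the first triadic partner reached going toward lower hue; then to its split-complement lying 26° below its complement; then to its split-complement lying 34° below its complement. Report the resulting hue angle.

complement +180°: 329 + 180 = 509 → 509 − 360 = 149°
square ↓ −90°: 149 − 90 = 59°
split-comp 29° ↑ +209°: 59 + 209 = 268°
triadic ↓ −120°: 268 − 120 = 148°
split-comp 26° ↓ +154°: 148 + 154 = 302°
split-comp 34° ↓ +146°: 302 + 146 = 448 → 448 − 360 = 88°

88°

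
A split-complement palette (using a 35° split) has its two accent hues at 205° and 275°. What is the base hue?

The accents sit 35° either side of the complement, so the complement is their short-arc midpoint on the wheel.
Short-arc midpoint of 205° and 275°: 240°.
Base is 180° from the complement: 240 − 180 = 60°

60°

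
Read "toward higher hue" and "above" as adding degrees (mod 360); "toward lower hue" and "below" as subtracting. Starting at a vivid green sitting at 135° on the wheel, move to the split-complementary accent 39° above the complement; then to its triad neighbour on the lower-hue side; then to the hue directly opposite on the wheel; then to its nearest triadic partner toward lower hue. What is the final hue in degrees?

split-comp 39° ↑ +219°: 135 + 219 = 354°
triadic ↓ −120°: 354 − 120 = 234°
complement +180°: 234 + 180 = 414 → 414 − 360 = 54°
triadic ↓ −120°: 54 − 120 = -66 → -66 + 360 = 294°

294°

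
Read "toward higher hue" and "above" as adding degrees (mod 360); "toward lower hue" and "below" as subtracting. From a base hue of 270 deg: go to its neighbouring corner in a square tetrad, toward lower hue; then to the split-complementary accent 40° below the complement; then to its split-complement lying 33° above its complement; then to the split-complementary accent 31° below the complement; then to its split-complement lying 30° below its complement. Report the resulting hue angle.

112°

−90° (square ↓): 270 − 90 = 180°
+140° (split-comp 40° ↓): 180 + 140 = 320°
+213° (split-comp 33° ↑): 320 + 213 = 533 → 533 − 360 = 173°
+149° (split-comp 31° ↓): 173 + 149 = 322°
+150° (split-comp 30° ↓): 322 + 150 = 472 → 472 − 360 = 112°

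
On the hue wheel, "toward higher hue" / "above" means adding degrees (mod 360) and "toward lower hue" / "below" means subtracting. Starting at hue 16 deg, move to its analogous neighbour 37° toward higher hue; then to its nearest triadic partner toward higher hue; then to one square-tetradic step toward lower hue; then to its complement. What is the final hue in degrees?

263°

+37° (analog 37° ↑): 16 + 37 = 53°
+120° (triadic ↑): 53 + 120 = 173°
−90° (square ↓): 173 − 90 = 83°
+180° (complement): 83 + 180 = 263°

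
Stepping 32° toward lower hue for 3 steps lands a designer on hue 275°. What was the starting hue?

11°

3 steps of 32° (toward lower hue) give a net shift of −96°.
Start = end − shift: 275 + 96 = 371 → 371 − 360 = 11°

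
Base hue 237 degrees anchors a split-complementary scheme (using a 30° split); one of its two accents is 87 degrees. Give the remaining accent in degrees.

Split-complementary hues sit 30° either side of the complement.
Complement of the base 237°: 237 + 180 = 417 → 417 − 360 = 57°
The given accent 87° is 30° one side of 57°; the other accent sits 30° the other side: 57 − 30 = 27°

27°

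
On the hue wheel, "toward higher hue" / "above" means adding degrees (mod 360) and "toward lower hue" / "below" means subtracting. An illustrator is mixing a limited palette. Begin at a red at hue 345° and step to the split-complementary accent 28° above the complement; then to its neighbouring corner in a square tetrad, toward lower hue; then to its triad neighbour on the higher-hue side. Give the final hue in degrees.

345 + 208 = 553 → 553 − 360 = 193°   (split-comp 28° ↑)
193 − 90 = 103°   (square ↓)
103 + 120 = 223°   (triadic ↑)

223°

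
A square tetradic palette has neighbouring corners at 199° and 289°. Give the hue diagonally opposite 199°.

A square tetradic scheme places four hues 90° apart; opposite corners are 180° apart.
199 + 180 = 379 → 379 − 360 = 19°

19°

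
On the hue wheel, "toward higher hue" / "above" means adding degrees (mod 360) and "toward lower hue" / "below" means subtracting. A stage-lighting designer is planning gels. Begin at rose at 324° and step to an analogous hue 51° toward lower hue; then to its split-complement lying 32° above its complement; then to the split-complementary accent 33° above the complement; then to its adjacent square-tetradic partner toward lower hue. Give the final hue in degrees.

324 − 51 = 273°   (analog 51° ↓)
273 + 212 = 485 → 485 − 360 = 125°   (split-comp 32° ↑)
125 + 213 = 338°   (split-comp 33° ↑)
338 − 90 = 248°   (square ↓)

248°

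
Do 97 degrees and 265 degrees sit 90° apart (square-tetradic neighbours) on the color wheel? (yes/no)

Angular distance: |97 − 265| = 168 = 168°.
90° apart (square-tetradic neighbours) requires 90°.

no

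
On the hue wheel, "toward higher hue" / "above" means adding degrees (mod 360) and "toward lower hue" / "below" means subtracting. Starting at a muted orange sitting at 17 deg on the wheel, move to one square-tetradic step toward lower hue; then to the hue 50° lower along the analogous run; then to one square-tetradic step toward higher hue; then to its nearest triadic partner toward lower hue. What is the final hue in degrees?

square ↓ −90°: 17 − 90 = -73 → -73 + 360 = 287°
analog 50° ↓ −50°: 287 − 50 = 237°
square ↑ +90°: 237 + 90 = 327°
triadic ↓ −120°: 327 − 120 = 207°

207°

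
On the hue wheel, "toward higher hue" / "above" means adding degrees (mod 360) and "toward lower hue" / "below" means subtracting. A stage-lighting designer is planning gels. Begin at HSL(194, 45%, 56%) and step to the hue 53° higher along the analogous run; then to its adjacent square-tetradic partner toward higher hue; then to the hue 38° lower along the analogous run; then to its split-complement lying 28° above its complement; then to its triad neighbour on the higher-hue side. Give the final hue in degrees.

267°

+53° (analog 53° ↑): 194 + 53 = 247°
+90° (square ↑): 247 + 90 = 337°
−38° (analog 38° ↓): 337 − 38 = 299°
+208° (split-comp 28° ↑): 299 + 208 = 507 → 507 − 360 = 147°
+120° (triadic ↑): 147 + 120 = 267°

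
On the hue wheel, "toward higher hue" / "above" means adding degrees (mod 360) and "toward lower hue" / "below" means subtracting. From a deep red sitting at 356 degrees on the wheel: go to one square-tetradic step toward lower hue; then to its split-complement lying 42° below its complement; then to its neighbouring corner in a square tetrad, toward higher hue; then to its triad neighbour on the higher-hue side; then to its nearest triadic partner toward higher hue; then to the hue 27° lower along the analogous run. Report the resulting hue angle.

347°

−90° (square ↓): 356 − 90 = 266°
+138° (split-comp 42° ↓): 266 + 138 = 404 → 404 − 360 = 44°
+90° (square ↑): 44 + 90 = 134°
+120° (triadic ↑): 134 + 120 = 254°
+120° (triadic ↑): 254 + 120 = 374 → 374 − 360 = 14°
−27° (analog 27° ↓): 14 − 27 = -13 → -13 + 360 = 347°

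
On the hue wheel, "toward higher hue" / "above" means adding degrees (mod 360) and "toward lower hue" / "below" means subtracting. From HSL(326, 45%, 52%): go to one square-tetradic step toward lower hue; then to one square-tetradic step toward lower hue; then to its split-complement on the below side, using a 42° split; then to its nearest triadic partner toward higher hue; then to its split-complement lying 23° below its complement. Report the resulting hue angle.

−90° (square ↓): 326 − 90 = 236°
−90° (square ↓): 236 − 90 = 146°
+138° (split-comp 42° ↓): 146 + 138 = 284°
+120° (triadic ↑): 284 + 120 = 404 → 404 − 360 = 44°
+157° (split-comp 23° ↓): 44 + 157 = 201°

201°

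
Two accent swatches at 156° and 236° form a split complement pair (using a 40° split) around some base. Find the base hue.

The accents sit 40° either side of the complement, so the complement is their short-arc midpoint on the wheel.
Short-arc midpoint of 156° and 236°: 196°.
Base is 180° from the complement: 196 − 180 = 16°

16°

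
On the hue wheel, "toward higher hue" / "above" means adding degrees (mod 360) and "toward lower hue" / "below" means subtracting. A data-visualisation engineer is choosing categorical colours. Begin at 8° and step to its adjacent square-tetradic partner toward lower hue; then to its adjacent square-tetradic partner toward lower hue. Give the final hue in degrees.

188°

square ↓ −90°: 8 − 90 = -82 → -82 + 360 = 278°
square ↓ −90°: 278 − 90 = 188°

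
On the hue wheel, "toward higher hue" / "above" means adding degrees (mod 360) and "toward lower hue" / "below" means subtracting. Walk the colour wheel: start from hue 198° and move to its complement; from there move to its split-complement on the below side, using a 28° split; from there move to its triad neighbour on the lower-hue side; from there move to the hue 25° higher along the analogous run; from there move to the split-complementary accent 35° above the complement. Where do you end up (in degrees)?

290°

198 + 180 = 378 → 378 − 360 = 18°   (complement)
18 + 152 = 170°   (split-comp 28° ↓)
170 − 120 = 50°   (triadic ↓)
50 + 25 = 75°   (analog 25° ↑)
75 + 215 = 290°   (split-comp 35° ↑)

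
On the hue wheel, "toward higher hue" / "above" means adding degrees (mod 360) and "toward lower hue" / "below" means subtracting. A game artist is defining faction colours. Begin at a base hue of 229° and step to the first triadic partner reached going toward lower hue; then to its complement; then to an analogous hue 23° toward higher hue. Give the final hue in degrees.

229 − 120 = 109°   (triadic ↓)
109 + 180 = 289°   (complement)
289 + 23 = 312°   (analog 23° ↑)

312°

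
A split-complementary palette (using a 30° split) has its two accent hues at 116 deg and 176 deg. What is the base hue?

326°

The accents sit 30° either side of the complement, so the complement is their short-arc midpoint on the wheel.
Short-arc midpoint of 116° and 176°: 146°.
Base is 180° from the complement: 146 − 180 = -34 → -34 + 360 = 326°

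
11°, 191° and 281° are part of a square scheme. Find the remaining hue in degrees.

101°

A square tetradic scheme places four hues every 90°.
The full set through 11° is {11°, 101°, 191°, 281°}.
Given {11°, 191°, 281°}, the missing hue is 101°.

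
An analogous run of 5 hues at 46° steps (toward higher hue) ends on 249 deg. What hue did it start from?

65°

4 steps of 46° (toward higher hue) give a net shift of +184°.
Start = end − shift: 249 − 184 = 65°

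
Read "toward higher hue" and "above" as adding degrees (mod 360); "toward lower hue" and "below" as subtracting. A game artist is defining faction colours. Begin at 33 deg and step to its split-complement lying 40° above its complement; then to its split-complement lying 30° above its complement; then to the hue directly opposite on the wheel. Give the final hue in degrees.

283°

split-comp 40° ↑ +220°: 33 + 220 = 253°
split-comp 30° ↑ +210°: 253 + 210 = 463 → 463 − 360 = 103°
complement +180°: 103 + 180 = 283°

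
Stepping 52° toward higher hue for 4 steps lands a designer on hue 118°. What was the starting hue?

4 steps of 52° (toward higher hue) give a net shift of +208°.
Start = end − shift: 118 − 208 = -90 → -90 + 360 = 270°

270°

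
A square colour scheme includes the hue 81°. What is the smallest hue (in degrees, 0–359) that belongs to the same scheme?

A square tetradic scheme places four hues every 90°.
The full set through 81° is {81°, 171°, 261°, 351°}.

81°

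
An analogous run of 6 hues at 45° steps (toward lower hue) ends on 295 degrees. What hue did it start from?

5 steps of 45° (toward lower hue) give a net shift of −225°.
Start = end − shift: 295 + 225 = 520 → 520 − 360 = 160°

160°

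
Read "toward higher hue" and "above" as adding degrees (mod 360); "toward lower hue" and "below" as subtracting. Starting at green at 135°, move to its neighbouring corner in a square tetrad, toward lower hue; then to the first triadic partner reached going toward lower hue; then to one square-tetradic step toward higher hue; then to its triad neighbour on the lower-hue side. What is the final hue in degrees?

255°

135 − 90 = 45°   (square ↓)
45 − 120 = -75 → -75 + 360 = 285°   (triadic ↓)
285 + 90 = 375 → 375 − 360 = 15°   (square ↑)
15 − 120 = -105 → -105 + 360 = 255°   (triadic ↓)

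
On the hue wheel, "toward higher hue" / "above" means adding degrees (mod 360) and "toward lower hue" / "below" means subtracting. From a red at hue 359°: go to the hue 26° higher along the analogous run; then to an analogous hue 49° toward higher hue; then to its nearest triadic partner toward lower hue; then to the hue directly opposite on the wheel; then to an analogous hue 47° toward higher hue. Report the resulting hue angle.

181°

analog 26° ↑ +26°: 359 + 26 = 385 → 385 − 360 = 25°
analog 49° ↑ +49°: 25 + 49 = 74°
triadic ↓ −120°: 74 − 120 = -46 → -46 + 360 = 314°
complement +180°: 314 + 180 = 494 → 494 − 360 = 134°
analog 47° ↑ +47°: 134 + 47 = 181°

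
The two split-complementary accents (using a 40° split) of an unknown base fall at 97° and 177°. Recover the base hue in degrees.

The accents sit 40° either side of the complement, so the complement is their short-arc midpoint on the wheel.
Short-arc midpoint of 97° and 177°: 137°.
Base is 180° from the complement: 137 − 180 = -43 → -43 + 360 = 317°

317°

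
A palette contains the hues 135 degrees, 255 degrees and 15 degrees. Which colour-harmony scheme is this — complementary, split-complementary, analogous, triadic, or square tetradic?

triadic

Sort the hues: 15°, 135°, 255°.
Successive gaps around the wheel: 120°, 120°, 120°.
Three hues equally spaced 120° apart form a triad.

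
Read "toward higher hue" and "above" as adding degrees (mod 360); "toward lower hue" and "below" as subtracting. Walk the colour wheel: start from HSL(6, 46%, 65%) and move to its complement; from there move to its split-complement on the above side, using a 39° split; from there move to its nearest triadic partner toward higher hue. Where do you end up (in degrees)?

+180° (complement): 6 + 180 = 186°
+219° (split-comp 39° ↑): 186 + 219 = 405 → 405 − 360 = 45°
+120° (triadic ↑): 45 + 120 = 165°

165°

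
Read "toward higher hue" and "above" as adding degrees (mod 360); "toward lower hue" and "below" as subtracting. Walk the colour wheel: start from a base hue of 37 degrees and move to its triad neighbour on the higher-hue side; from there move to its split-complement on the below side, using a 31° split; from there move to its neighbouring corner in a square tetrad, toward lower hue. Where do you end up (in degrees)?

37 + 120 = 157°   (triadic ↑)
157 + 149 = 306°   (split-comp 31° ↓)
306 − 90 = 216°   (square ↓)

216°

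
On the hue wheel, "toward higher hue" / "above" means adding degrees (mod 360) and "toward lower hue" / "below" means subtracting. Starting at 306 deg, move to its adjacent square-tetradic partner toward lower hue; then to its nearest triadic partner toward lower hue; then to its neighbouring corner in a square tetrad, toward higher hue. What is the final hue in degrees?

186°

−90° (square ↓): 306 − 90 = 216°
−120° (triadic ↓): 216 − 120 = 96°
+90° (square ↑): 96 + 90 = 186°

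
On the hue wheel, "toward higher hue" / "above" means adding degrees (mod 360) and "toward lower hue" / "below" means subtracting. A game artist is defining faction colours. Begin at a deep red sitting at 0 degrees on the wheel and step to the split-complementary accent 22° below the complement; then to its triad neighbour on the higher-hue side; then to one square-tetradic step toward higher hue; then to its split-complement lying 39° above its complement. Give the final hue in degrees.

227°

split-comp 22° ↓ +158°: 0 + 158 = 158°
triadic ↑ +120°: 158 + 120 = 278°
square ↑ +90°: 278 + 90 = 368 → 368 − 360 = 8°
split-comp 39° ↑ +219°: 8 + 219 = 227°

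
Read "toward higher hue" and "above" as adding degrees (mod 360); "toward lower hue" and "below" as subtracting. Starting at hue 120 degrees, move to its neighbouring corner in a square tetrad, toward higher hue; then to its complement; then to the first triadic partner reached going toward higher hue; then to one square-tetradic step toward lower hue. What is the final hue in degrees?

60°

+90° (square ↑): 120 + 90 = 210°
+180° (complement): 210 + 180 = 390 → 390 − 360 = 30°
+120° (triadic ↑): 30 + 120 = 150°
−90° (square ↓): 150 − 90 = 60°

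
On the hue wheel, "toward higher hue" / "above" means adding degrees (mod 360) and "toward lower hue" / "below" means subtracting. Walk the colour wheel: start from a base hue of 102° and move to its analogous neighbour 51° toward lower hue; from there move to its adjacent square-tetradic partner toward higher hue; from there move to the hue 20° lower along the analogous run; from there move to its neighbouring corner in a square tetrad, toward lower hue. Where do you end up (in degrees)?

−51° (analog 51° ↓): 102 − 51 = 51°
+90° (square ↑): 51 + 90 = 141°
−20° (analog 20° ↓): 141 − 20 = 121°
−90° (square ↓): 121 − 90 = 31°

31°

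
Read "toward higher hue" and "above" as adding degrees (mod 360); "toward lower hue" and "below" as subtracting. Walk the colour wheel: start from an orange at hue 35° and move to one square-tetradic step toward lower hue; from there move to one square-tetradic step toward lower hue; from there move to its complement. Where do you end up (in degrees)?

−90° (square ↓): 35 − 90 = -55 → -55 + 360 = 305°
−90° (square ↓): 305 − 90 = 215°
+180° (complement): 215 + 180 = 395 → 395 − 360 = 35°

35°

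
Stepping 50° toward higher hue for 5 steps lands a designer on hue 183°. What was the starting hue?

293°

5 steps of 50° (toward higher hue) give a net shift of +250°.
Start = end − shift: 183 − 250 = -67 → -67 + 360 = 293°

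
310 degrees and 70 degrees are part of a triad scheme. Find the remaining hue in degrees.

A triad places three hues 120° apart.
The full set through 70° is {70°, 190°, 310°}.
Given {70°, 310°}, the missing hue is 190°.

190°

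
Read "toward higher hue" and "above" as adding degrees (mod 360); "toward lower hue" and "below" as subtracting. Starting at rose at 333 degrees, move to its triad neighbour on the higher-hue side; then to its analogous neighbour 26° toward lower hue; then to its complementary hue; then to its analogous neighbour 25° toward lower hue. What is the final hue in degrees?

triadic ↑ +120°: 333 + 120 = 453 → 453 − 360 = 93°
analog 26° ↓ −26°: 93 − 26 = 67°
complement +180°: 67 + 180 = 247°
analog 25° ↓ −25°: 247 − 25 = 222°

222°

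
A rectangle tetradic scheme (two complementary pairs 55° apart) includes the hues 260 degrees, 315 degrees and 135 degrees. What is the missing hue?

80°

A rectangular tetradic uses two complementary pairs 55° apart: offsets 0°, 55°, 180°, 235°.
Among {135°, 260°, 315°}, 315° and 135° are a 180° pair.
The remaining hue 260° needs its own complement: 260 + 180 = 440 → 440 − 360 = 80°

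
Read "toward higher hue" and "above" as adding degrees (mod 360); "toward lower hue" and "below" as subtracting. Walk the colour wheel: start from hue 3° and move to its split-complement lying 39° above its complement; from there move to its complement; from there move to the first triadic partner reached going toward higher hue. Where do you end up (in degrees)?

3 + 219 = 222°   (split-comp 39° ↑)
222 + 180 = 402 → 402 − 360 = 42°   (complement)
42 + 120 = 162°   (triadic ↑)

162°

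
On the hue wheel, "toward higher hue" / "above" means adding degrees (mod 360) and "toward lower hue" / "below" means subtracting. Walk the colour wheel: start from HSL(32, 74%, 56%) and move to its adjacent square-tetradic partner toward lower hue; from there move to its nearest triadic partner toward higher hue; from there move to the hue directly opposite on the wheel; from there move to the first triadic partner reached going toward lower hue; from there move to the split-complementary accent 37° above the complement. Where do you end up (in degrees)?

square ↓ −90°: 32 − 90 = -58 → -58 + 360 = 302°
triadic ↑ +120°: 302 + 120 = 422 → 422 − 360 = 62°
complement +180°: 62 + 180 = 242°
triadic ↓ −120°: 242 − 120 = 122°
split-comp 37° ↑ +217°: 122 + 217 = 339°

339°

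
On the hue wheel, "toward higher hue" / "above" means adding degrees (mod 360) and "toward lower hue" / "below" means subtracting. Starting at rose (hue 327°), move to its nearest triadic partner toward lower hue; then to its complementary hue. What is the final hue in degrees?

triadic ↓ −120°: 327 − 120 = 207°
complement +180°: 207 + 180 = 387 → 387 − 360 = 27°

27°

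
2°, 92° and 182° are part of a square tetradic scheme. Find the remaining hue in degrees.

272°

A square tetradic scheme places four hues every 90°.
The full set through 2° is {2°, 92°, 182°, 272°}.
Given {2°, 92°, 182°}, the missing hue is 272°.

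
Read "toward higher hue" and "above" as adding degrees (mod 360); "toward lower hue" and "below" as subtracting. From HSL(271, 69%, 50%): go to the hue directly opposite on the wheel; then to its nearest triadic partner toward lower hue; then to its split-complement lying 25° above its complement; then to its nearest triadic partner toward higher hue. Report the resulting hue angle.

296°

complement +180°: 271 + 180 = 451 → 451 − 360 = 91°
triadic ↓ −120°: 91 − 120 = -29 → -29 + 360 = 331°
split-comp 25° ↑ +205°: 331 + 205 = 536 → 536 − 360 = 176°
triadic ↑ +120°: 176 + 120 = 296°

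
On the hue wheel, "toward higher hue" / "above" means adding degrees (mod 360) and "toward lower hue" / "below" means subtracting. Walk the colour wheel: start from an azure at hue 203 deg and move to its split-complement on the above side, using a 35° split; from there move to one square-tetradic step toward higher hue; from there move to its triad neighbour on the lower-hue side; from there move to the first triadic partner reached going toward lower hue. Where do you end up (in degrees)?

203 + 215 = 418 → 418 − 360 = 58°   (split-comp 35° ↑)
58 + 90 = 148°   (square ↑)
148 − 120 = 28°   (triadic ↓)
28 − 120 = -92 → -92 + 360 = 268°   (triadic ↓)

268°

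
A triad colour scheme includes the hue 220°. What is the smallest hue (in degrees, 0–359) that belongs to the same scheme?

A triad places three hues 120° apart.
The full set through 220° is {100°, 220°, 340°}.

100°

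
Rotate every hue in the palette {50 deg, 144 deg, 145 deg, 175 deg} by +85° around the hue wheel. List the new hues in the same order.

50 + 85 = 135°
144 + 85 = 229°
145 + 85 = 230°
175 + 85 = 260°

135°, 229°, 230°, 260°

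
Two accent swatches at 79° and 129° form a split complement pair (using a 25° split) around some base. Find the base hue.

284°

The accents sit 25° either side of the complement, so the complement is their short-arc midpoint on the wheel.
Short-arc midpoint of 79° and 129°: 104°.
Base is 180° from the complement: 104 − 180 = -76 → -76 + 360 = 284°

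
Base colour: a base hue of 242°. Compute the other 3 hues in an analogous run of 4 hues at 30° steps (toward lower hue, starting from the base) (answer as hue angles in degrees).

Analogous hues sit every 30° along the wheel.
242 − 30 = 212°
242 − 60 = 182°
242 − 90 = 152°

212°, 182°, and 152°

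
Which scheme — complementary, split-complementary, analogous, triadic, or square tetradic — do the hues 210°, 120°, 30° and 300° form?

square tetradic

Sort the hues: 30°, 120°, 210°, 300°.
Successive gaps around the wheel: 90°, 90°, 90°, 90°.
Four hues every 90° form a square tetradic scheme.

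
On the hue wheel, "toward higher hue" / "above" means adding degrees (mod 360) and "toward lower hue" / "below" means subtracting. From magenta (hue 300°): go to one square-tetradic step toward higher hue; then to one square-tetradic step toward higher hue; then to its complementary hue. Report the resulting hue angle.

square ↑ +90°: 300 + 90 = 390 → 390 − 360 = 30°
square ↑ +90°: 30 + 90 = 120°
complement +180°: 120 + 180 = 300°

300°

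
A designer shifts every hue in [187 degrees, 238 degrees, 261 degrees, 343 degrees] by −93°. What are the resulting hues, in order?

187 − 93 = 94°
238 − 93 = 145°
261 − 93 = 168°
343 − 93 = 250°

94°, 145°, 168°, 250°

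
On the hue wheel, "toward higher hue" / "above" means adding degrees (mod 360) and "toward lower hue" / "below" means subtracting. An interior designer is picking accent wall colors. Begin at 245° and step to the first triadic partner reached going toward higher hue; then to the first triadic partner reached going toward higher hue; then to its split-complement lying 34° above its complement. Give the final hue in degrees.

339°

245 + 120 = 365 → 365 − 360 = 5°   (triadic ↑)
5 + 120 = 125°   (triadic ↑)
125 + 214 = 339°   (split-comp 34° ↑)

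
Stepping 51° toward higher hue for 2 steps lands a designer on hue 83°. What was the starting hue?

2 steps of 51° (toward higher hue) give a net shift of +102°.
Start = end − shift: 83 − 102 = -19 → -19 + 360 = 341°

341°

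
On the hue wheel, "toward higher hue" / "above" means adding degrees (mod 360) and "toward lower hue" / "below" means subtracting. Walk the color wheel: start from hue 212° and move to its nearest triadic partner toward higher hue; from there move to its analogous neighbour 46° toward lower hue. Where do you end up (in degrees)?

+120° (triadic ↑): 212 + 120 = 332°
−46° (analog 46° ↓): 332 − 46 = 286°

286°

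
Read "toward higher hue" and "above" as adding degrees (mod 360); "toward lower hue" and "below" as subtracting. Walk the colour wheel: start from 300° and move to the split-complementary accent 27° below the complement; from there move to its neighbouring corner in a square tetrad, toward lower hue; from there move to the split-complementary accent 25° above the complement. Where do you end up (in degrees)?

208°

300 + 153 = 453 → 453 − 360 = 93°   (split-comp 27° ↓)
93 − 90 = 3°   (square ↓)
3 + 205 = 208°   (split-comp 25° ↑)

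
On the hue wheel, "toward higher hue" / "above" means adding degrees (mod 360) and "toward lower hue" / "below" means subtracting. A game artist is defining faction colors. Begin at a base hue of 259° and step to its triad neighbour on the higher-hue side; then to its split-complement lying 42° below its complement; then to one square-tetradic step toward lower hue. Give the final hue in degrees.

259 + 120 = 379 → 379 − 360 = 19°   (triadic ↑)
19 + 138 = 157°   (split-comp 42° ↓)
157 − 90 = 67°   (square ↓)

67°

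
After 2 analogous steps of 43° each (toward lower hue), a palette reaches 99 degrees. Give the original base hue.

185°

2 steps of 43° (toward lower hue) give a net shift of −86°.
Start = end − shift: 99 + 86 = 185°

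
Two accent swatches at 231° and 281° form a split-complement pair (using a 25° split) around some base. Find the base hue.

76°

The accents sit 25° either side of the complement, so the complement is their short-arc midpoint on the wheel.
Short-arc midpoint of 231° and 281°: 256°.
Base is 180° from the complement: 256 − 180 = 76°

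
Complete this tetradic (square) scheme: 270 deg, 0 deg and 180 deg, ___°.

90°

A square tetradic scheme places four hues every 90°.
The full set through 0° is {0°, 90°, 180°, 270°}.
Given {0°, 180°, 270°}, the missing hue is 90°.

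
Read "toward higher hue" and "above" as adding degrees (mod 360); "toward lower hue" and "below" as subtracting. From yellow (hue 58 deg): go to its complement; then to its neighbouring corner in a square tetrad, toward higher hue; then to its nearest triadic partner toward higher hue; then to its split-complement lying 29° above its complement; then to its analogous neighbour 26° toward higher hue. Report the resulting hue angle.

323°

complement +180°: 58 + 180 = 238°
square ↑ +90°: 238 + 90 = 328°
triadic ↑ +120°: 328 + 120 = 448 → 448 − 360 = 88°
split-comp 29° ↑ +209°: 88 + 209 = 297°
analog 26° ↑ +26°: 297 + 26 = 323°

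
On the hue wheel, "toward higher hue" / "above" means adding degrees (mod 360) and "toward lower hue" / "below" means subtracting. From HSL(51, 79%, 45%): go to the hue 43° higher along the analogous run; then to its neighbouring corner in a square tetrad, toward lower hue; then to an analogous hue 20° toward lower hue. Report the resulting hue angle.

344°

51 + 43 = 94°   (analog 43° ↑)
94 − 90 = 4°   (square ↓)
4 − 20 = -16 → -16 + 360 = 344°   (analog 20° ↓)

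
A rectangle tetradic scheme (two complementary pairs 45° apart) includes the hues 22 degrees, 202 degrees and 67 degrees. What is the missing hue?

247°

A rectangular tetradic uses two complementary pairs 45° apart: offsets 0°, 45°, 180°, 225°.
Among {22°, 67°, 202°}, 202° and 22° are a 180° pair.
The remaining hue 67° needs its own complement: 67 + 180 = 247°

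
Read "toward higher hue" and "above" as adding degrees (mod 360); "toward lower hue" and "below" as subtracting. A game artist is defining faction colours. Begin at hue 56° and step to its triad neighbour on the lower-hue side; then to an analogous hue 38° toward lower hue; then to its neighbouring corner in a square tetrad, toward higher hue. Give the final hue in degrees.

56 − 120 = -64 → -64 + 360 = 296°   (triadic ↓)
296 − 38 = 258°   (analog 38° ↓)
258 + 90 = 348°   (square ↑)

348°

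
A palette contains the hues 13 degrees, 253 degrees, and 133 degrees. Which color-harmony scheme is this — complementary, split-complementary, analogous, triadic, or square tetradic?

Sort the hues: 13°, 133°, 253°.
Successive gaps around the wheel: 120°, 120°, 120°.
Three hues equally spaced 120° apart form a triad.

triadic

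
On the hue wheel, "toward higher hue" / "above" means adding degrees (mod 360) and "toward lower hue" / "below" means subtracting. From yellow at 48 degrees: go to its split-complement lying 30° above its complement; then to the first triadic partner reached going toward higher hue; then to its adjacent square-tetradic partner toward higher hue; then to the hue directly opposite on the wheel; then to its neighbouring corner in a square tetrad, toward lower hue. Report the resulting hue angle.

198°

+210° (split-comp 30° ↑): 48 + 210 = 258°
+120° (triadic ↑): 258 + 120 = 378 → 378 − 360 = 18°
+90° (square ↑): 18 + 90 = 108°
+180° (complement): 108 + 180 = 288°
−90° (square ↓): 288 − 90 = 198°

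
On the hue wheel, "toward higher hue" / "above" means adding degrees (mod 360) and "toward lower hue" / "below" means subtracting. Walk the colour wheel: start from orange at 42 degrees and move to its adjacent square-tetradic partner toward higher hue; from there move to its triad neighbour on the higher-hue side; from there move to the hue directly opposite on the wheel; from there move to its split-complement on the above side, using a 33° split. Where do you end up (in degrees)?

285°

+90° (square ↑): 42 + 90 = 132°
+120° (triadic ↑): 132 + 120 = 252°
+180° (complement): 252 + 180 = 432 → 432 − 360 = 72°
+213° (split-comp 33° ↑): 72 + 213 = 285°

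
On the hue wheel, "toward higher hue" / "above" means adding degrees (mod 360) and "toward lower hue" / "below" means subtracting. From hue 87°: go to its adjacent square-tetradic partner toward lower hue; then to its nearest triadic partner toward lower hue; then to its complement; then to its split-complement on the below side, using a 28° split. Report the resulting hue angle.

209°

87 − 90 = -3 → -3 + 360 = 357°   (square ↓)
357 − 120 = 237°   (triadic ↓)
237 + 180 = 417 → 417 − 360 = 57°   (complement)
57 + 152 = 209°   (split-comp 28° ↓)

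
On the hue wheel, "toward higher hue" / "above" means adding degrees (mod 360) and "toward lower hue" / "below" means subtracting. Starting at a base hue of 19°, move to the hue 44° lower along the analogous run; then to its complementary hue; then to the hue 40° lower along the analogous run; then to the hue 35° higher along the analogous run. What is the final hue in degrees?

150°

19 − 44 = -25 → -25 + 360 = 335°   (analog 44° ↓)
335 + 180 = 515 → 515 − 360 = 155°   (complement)
155 − 40 = 115°   (analog 40° ↓)
115 + 35 = 150°   (analog 35° ↑)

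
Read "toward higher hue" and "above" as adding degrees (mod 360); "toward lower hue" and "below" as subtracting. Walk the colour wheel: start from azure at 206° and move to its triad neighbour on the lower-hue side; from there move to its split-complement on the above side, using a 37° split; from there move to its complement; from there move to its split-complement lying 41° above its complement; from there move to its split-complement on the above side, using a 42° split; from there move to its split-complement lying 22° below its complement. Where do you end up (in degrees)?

−120° (triadic ↓): 206 − 120 = 86°
+217° (split-comp 37° ↑): 86 + 217 = 303°
+180° (complement): 303 + 180 = 483 → 483 − 360 = 123°
+221° (split-comp 41° ↑): 123 + 221 = 344°
+222° (split-comp 42° ↑): 344 + 222 = 566 → 566 − 360 = 206°
+158° (split-comp 22° ↓): 206 + 158 = 364 → 364 − 360 = 4°

4°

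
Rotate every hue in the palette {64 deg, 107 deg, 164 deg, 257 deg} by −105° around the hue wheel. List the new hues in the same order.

319°, 2°, 59°, 152°

64 − 105 = -41 → -41 + 360 = 319°
107 − 105 = 2°
164 − 105 = 59°
257 − 105 = 152°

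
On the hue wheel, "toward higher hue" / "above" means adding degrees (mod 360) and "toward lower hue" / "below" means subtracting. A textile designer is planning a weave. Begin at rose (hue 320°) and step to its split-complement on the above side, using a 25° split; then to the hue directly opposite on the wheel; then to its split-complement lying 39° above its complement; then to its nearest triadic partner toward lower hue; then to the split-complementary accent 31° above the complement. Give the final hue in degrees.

+205° (split-comp 25° ↑): 320 + 205 = 525 → 525 − 360 = 165°
+180° (complement): 165 + 180 = 345°
+219° (split-comp 39° ↑): 345 + 219 = 564 → 564 − 360 = 204°
−120° (triadic ↓): 204 − 120 = 84°
+211° (split-comp 31° ↑): 84 + 211 = 295°

295°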